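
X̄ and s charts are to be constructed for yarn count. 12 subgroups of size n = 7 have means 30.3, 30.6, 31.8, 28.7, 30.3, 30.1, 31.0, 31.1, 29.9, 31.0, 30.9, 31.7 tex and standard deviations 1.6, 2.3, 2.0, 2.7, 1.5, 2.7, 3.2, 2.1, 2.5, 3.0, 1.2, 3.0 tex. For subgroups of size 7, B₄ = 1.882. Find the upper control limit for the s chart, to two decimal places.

s̄ = (1.6 + 2.3 + 2.0 + 2.7 + 1.5 + 2.7 + 3.2 + 2.1 + 2.5 + 3.0 + 1.2 + 3.0) / 12 = 2.3167
UCL_s = B₄·s̄ = 1.882 × 2.3167 = 4.3600

4.36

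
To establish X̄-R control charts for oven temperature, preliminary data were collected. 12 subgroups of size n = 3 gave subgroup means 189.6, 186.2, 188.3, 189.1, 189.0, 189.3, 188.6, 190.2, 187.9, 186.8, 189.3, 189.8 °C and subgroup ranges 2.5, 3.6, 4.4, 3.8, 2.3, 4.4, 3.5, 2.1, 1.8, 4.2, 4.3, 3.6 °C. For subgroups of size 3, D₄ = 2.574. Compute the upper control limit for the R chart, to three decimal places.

8.687

R̄ = (2.5 + 3.6 + 4.4 + 3.8 + 2.3 + 4.4 + 3.5 + 2.1 + 1.8 + 4.2 + 4.3 + 3.6) / 12 = 40.5000 / 12 = 3.3750
UCL_R = D₄·R̄ = 2.574 × 3.3750 = 8.6872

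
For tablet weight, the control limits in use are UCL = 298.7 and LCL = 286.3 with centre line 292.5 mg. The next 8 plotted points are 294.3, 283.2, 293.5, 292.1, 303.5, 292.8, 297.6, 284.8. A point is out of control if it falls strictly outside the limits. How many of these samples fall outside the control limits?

Compare each point to [286.3, 298.7]: sample 2 = 283.2 < LCL; sample 5 = 303.5 > UCL; sample 8 = 284.8 < LCL.

3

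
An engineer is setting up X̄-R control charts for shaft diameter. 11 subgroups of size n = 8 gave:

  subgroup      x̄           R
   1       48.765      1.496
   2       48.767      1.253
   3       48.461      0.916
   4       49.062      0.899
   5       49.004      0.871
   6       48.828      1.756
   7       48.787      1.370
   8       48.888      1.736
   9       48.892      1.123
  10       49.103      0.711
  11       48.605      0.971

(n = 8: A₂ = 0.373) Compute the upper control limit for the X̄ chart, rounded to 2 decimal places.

49.28

X̄̄ = (48.765 + 48.767 + 48.461 + 49.062 + 49.004 + 48.828 + 48.787 + 48.888 + 48.892 + 49.103 + 48.605) / 11 = 537.1620 / 11 = 48.8329
R̄ = (1.496 + 1.253 + 0.916 + 0.899 + 0.871 + 1.756 + 1.370 + 1.736 + 1.123 + 0.711 + 0.971) / 11 = 13.1020 / 11 = 1.1911
UCL = X̄̄ + A₂·R̄ = 48.8329 + 0.373 × 1.1911 = 49.2772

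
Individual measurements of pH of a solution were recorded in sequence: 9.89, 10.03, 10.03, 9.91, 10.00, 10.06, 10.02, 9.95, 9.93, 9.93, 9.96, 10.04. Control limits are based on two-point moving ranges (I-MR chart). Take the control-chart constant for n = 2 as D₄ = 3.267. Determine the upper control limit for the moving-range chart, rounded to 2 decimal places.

Moving ranges: 0.14, 0.00, 0.12, 0.09, 0.06, 0.04, 0.07, 0.02, 0.00, 0.03, 0.08; M̄R̄ = 0.6500 / 11 = 0.0591
UCL_MR = D₄·M̄R̄ = 3.267 × 0.0591 = 0.1930

0.19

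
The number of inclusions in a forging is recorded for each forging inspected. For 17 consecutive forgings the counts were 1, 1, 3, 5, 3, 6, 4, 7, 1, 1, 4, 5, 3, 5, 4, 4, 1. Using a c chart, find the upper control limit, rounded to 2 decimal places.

8.95

c̄ = (1 + 1 + 3 + 5 + 3 + 6 + 4 + 7 + 1 + 1 + 4 + 5 + 3 + 5 + 4 + 4 + 1) / 17 = 58 / 17 = 3.4118
UCL = c̄ + 3√c̄ = 3.4118 + 3 × √3.4118 = 3.4118 + 3 × 1.8471 = 8.9531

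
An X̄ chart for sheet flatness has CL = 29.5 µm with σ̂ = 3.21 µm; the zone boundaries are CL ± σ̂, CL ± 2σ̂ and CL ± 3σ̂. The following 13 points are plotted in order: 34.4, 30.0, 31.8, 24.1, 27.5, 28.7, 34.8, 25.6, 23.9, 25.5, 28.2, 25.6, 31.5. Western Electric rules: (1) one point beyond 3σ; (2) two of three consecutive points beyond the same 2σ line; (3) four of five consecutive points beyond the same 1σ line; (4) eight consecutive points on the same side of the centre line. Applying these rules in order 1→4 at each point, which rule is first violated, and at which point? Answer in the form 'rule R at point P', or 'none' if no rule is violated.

rule 3 at point 12

Zone of each point (C = within 1σ̂, B = 1σ̂–2σ̂, A = 2σ̂–3σ̂, * = beyond 3σ̂; sign = side of CL): 1:+B, 2:+C, 3:+C, 4:-B, 5:-C, 6:-C, 7:+B, 8:-B, 9:-B, 10:-B, 11:-C, 12:-B, 13:+C
Rule 3 (four of five consecutive points beyond the same 1σ limit) is satisfied at point 12.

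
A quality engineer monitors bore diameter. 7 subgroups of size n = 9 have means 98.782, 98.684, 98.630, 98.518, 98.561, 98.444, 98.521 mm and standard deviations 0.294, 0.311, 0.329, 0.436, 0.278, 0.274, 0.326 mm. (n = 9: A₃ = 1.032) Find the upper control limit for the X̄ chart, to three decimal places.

X̄̄ = (98.782 + 98.684 + 98.630 + 98.518 + 98.561 + 98.444 + 98.521) / 7 = 98.5914
s̄ = (0.294 + 0.311 + 0.329 + 0.436 + 0.278 + 0.274 + 0.326) / 7 = 0.3211
UCL = X̄̄ + A₃·s̄ = 98.5914 + 1.032 × 0.3211 = 98.9228

98.923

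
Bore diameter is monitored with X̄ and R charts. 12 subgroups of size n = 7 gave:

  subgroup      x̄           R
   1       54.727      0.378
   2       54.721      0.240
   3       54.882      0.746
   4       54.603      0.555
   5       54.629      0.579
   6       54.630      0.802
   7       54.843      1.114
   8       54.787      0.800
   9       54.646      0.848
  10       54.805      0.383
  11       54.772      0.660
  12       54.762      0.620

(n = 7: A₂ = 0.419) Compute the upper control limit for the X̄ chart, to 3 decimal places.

X̄̄ = (54.727 + 54.721 + 54.882 + 54.603 + 54.629 + 54.630 + 54.843 + 54.787 + 54.646 + 54.805 + 54.772 + 54.762) / 12 = 656.8070 / 12 = 54.7339
R̄ = (0.378 + 0.240 + 0.746 + 0.555 + 0.579 + 0.802 + 1.114 + 0.800 + 0.848 + 0.383 + 0.660 + 0.620) / 12 = 7.7250 / 12 = 0.6438
UCL = X̄̄ + A₂·R̄ = 54.7339 + 0.419 × 0.6438 = 55.0036

55.004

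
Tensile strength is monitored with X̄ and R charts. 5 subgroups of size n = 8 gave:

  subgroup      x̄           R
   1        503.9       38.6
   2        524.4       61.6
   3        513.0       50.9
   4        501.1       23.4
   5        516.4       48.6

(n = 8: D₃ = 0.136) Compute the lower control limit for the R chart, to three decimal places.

6.068

R̄ = (38.6 + 61.6 + 50.9 + 23.4 + 48.6) / 5 = 223.1000 / 5 = 44.6200
LCL_R = D₃·R̄ = 0.136 × 44.6200 = 6.0683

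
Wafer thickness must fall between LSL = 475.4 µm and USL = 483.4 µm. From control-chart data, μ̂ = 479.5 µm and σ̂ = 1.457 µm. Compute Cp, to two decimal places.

Cp = (USL − LSL) / (6σ̂) = (483.4 − 475.4) / (6 × 1.457) = 8.0000 / 8.7420 = 0.9151

0.92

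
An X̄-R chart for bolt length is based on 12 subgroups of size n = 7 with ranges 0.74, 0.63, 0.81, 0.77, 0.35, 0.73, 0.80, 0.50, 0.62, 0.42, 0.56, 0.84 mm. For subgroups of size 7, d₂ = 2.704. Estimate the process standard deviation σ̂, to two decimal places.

R̄ = (0.74 + 0.63 + 0.81 + 0.77 + 0.35 + 0.73 + 0.80 + 0.50 + 0.62 + 0.42 + 0.56 + 0.84) / 12 = 0.6475
σ̂ = R̄ / d₂ = 0.6475 / 2.704 = 0.2395

0.24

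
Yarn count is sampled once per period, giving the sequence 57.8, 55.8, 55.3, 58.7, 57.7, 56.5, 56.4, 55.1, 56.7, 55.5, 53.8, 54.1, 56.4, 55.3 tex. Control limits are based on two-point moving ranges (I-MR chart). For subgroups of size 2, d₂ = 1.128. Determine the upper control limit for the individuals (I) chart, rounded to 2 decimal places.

59.70

X̄ = (57.8 + 55.8 + 55.3 + 58.7 + 57.7 + 56.5 + 56.4 + 55.1 + 56.7 + 55.5 + 53.8 + 54.1 + 56.4 + 55.3) / 14 = 56.0786
Moving ranges: 2.0, 0.5, 3.4, 1.0, 1.2, 0.1, 1.3, 1.6, 1.2, 1.7, 0.3, 2.3, 1.1; M̄R̄ = 17.7000 / 13 = 1.3615
UCL = X̄ + 3·M̄R̄/d₂ = 56.0786 + 3 × 1.3615 / 1.128 = 59.6997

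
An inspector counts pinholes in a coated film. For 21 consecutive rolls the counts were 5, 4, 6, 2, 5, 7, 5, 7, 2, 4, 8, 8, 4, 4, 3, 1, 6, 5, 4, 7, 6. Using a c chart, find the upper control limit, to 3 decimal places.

c̄ = (5 + 4 + 6 + 2 + 5 + 7 + 5 + 7 + 2 + 4 + 8 + 8 + 4 + 4 + 3 + 1 + 6 + 5 + 4 + 7 + 6) / 21 = 103 / 21 = 4.9048
UCL = c̄ + 3√c̄ = 4.9048 + 3 × √4.9048 = 4.9048 + 3 × 2.2147 = 11.5488

11.549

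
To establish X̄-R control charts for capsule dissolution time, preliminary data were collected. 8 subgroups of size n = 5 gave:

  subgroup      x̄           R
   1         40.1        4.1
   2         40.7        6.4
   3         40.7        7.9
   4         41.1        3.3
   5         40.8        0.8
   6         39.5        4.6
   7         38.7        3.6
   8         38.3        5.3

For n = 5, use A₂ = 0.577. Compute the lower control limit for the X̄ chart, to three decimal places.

37.391

X̄̄ = (40.1 + 40.7 + 40.7 + 41.1 + 40.8 + 39.5 + 38.7 + 38.3) / 8 = 319.9000 / 8 = 39.9875
R̄ = (4.1 + 6.4 + 7.9 + 3.3 + 0.8 + 4.6 + 3.6 + 5.3) / 8 = 36.0000 / 8 = 4.5000
LCL = X̄̄ − A₂·R̄ = 39.9875 − 0.577 × 4.5000 = 37.3910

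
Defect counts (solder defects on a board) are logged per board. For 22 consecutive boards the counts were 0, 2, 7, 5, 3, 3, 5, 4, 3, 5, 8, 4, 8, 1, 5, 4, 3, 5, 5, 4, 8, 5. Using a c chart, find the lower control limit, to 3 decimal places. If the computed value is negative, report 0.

c̄ = (0 + 2 + 7 + 5 + 3 + 3 + 5 + 4 + 3 + 5 + 8 + 4 + 8 + 1 + 5 + 4 + 3 + 5 + 5 + 4 + 8 + 5) / 22 = 97 / 22 = 4.4091
LCL = c̄ − 3√c̄ = 4.4091 − 3 × 2.0998 = -1.8903 → 0 (cannot be negative)

0.000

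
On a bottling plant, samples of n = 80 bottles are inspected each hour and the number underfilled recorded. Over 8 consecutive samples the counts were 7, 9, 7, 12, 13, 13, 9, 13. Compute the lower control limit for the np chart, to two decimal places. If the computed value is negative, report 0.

1.36

p̄ = Σdᵢ / (k·n) = 83 / (8 × 80) = 0.12969
LCL = np̄ − 3·√(np̄(1−p̄)) = 10.3750 − 3 × 3.0049 = 1.3603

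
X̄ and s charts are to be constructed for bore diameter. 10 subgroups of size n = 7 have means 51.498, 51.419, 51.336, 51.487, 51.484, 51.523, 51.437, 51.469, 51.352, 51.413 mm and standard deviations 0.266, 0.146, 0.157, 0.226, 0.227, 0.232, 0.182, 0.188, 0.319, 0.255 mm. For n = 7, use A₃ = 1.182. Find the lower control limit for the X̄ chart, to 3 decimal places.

X̄̄ = (51.498 + 51.419 + 51.336 + 51.487 + 51.484 + 51.523 + 51.437 + 51.469 + 51.352 + 51.413) / 10 = 51.4418
s̄ = (0.266 + 0.146 + 0.157 + 0.226 + 0.227 + 0.232 + 0.182 + 0.188 + 0.319 + 0.255) / 10 = 0.2198
LCL = X̄̄ − A₃·s̄ = 51.4418 − 1.182 × 0.2198 = 51.1820

51.182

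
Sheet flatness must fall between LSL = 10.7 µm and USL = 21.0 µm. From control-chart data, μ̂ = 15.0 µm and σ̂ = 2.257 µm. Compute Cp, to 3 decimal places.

Cp = (USL − LSL) / (6σ̂) = (21.0 − 10.7) / (6 × 2.257) = 10.3000 / 13.5420 = 0.7606

0.761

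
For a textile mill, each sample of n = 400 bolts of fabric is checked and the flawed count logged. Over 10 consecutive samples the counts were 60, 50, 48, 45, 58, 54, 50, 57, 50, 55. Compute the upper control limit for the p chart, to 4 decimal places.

p̄ = Σdᵢ / (k·n) = 527 / (10 × 400) = 0.13175
UCL = p̄ + 3·√(p̄(1−p̄)/n) = 0.13175 + 3 × √(0.13175×0.86825/400) = 0.13175 + 3 × 0.01691 = 0.18248

0.1825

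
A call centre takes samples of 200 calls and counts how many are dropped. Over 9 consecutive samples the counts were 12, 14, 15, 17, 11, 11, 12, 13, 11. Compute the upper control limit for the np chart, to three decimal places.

23.306

p̄ = Σdᵢ / (k·n) = 116 / (9 × 200) = 0.06444
UCL = np̄ + 3·√(np̄(1−p̄)) = 12.8889 + 3 × √(12.8889×0.93556) = 12.8889 + 3 × 3.4725 = 23.3064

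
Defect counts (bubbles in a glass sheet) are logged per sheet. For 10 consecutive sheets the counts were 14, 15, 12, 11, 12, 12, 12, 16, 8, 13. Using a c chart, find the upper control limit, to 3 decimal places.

c̄ = (14 + 15 + 12 + 11 + 12 + 12 + 12 + 16 + 8 + 13) / 10 = 125 / 10 = 12.5000
UCL = c̄ + 3√c̄ = 12.5000 + 3 × √12.5000 = 12.5000 + 3 × 3.5355 = 23.1066

23.107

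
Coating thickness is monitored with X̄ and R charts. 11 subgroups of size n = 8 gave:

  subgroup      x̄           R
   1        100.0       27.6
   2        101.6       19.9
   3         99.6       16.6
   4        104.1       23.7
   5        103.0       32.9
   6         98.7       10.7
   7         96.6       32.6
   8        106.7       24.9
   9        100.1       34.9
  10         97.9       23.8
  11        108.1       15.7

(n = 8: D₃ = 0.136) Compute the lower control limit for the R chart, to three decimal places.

R̄ = (27.6 + 19.9 + 16.6 + 23.7 + 32.9 + 10.7 + 32.6 + 24.9 + 34.9 + 23.8 + 15.7) / 11 = 263.3000 / 11 = 23.9364
LCL_R = D₃·R̄ = 0.136 × 23.9364 = 3.2553

3.255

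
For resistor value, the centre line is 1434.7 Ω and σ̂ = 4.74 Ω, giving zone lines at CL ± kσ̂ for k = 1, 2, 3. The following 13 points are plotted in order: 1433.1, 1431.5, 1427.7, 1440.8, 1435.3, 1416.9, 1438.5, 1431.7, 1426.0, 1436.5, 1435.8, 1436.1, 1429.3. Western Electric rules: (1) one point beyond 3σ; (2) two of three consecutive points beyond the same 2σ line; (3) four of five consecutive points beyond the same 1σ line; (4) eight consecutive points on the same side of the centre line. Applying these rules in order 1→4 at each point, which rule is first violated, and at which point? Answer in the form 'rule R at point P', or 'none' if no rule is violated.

rule 1 at point 6

Zone of each point (C = within 1σ̂, B = 1σ̂–2σ̂, A = 2σ̂–3σ̂, * = beyond 3σ̂; sign = side of CL): 1:-C, 2:-C, 3:-B, 4:+B, 5:+C, 6:-*, 7:+C, 8:-C, 9:-B, 10:+C, 11:+C, 12:+C, 13:-B
Rule 1 (one point beyond the 3σ limits) is satisfied at point 6.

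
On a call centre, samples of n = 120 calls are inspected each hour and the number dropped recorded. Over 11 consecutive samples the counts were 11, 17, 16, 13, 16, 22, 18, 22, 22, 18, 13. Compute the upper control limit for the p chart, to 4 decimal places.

0.2381

p̄ = Σdᵢ / (k·n) = 188 / (11 × 120) = 0.14242
UCL = p̄ + 3·√(p̄(1−p̄)/n) = 0.14242 + 3 × √(0.14242×0.85758/120) = 0.14242 + 3 × 0.03190 = 0.23813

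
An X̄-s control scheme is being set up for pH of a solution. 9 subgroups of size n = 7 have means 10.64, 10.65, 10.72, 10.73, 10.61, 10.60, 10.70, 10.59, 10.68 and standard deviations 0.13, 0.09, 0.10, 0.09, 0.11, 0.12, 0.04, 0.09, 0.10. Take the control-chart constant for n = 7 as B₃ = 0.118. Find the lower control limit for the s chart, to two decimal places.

s̄ = (0.13 + 0.09 + 0.10 + 0.09 + 0.11 + 0.12 + 0.04 + 0.09 + 0.10) / 9 = 0.0967
LCL_s = B₃·s̄ = 0.118 × 0.0967 = 0.0114

0.01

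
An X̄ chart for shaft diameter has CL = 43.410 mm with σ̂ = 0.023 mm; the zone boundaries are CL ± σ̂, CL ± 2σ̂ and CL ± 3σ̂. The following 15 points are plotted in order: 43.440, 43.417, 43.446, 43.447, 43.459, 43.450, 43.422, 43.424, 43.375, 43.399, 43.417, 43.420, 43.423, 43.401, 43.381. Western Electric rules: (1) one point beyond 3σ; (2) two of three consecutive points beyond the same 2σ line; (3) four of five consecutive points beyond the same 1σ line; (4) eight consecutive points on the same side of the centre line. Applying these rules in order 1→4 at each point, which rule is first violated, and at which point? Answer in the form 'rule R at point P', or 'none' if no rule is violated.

Zone of each point (C = within 1σ̂, B = 1σ̂–2σ̂, A = 2σ̂–3σ̂, * = beyond 3σ̂; sign = side of CL): 1:+B, 2:+C, 3:+B, 4:+B, 5:+A, 6:+B, 7:+C, 8:+C, 9:-B, 10:-C, 11:+C, 12:+C, 13:+C, 14:-C, 15:-B
Rule 3 (four of five consecutive points beyond the same 1σ limit) is satisfied at point 5.

rule 3 at point 5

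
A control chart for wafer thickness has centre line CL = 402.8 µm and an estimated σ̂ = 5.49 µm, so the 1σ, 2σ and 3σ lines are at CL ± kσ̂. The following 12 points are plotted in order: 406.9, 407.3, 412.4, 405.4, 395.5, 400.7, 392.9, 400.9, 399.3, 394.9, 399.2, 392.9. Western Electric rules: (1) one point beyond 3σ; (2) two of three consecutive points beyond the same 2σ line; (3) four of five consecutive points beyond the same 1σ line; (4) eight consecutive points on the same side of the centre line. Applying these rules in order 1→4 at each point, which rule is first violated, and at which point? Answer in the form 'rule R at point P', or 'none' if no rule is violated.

rule 4 at point 12

Zone of each point (C = within 1σ̂, B = 1σ̂–2σ̂, A = 2σ̂–3σ̂, * = beyond 3σ̂; sign = side of CL): 1:+C, 2:+C, 3:+B, 4:+C, 5:-B, 6:-C, 7:-B, 8:-C, 9:-C, 10:-B, 11:-C, 12:-B
Rule 4 (eight consecutive points on the same side of the centre line) is satisfied at point 12.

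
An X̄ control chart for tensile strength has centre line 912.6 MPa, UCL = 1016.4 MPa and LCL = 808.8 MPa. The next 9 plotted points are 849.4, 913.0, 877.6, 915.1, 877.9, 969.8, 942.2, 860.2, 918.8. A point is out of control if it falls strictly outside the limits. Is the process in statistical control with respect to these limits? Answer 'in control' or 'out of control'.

in control

All 9 points lie within [808.8, 1016.4].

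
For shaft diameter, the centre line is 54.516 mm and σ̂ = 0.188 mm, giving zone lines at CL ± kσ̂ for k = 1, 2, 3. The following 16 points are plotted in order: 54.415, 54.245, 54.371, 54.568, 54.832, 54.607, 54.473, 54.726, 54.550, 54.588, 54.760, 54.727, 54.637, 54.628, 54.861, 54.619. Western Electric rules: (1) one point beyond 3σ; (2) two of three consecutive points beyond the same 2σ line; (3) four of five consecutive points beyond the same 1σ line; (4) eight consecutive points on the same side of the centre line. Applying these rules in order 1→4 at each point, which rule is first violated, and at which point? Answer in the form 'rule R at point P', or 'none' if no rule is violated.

Zone of each point (C = within 1σ̂, B = 1σ̂–2σ̂, A = 2σ̂–3σ̂, * = beyond 3σ̂; sign = side of CL): 1:-C, 2:-B, 3:-C, 4:+C, 5:+B, 6:+C, 7:-C, 8:+B, 9:+C, 10:+C, 11:+B, 12:+B, 13:+C, 14:+C, 15:+B, 16:+C
Rule 4 (eight consecutive points on the same side of the centre line) is satisfied at point 15.

rule 4 at point 15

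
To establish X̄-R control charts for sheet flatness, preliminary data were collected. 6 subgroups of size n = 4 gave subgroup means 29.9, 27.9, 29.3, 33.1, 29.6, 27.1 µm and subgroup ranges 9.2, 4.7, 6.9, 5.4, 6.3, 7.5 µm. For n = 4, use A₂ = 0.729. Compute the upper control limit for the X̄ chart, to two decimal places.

34.34

X̄̄ = (29.9 + 27.9 + 29.3 + 33.1 + 29.6 + 27.1) / 6 = 176.9000 / 6 = 29.4833
R̄ = (9.2 + 4.7 + 6.9 + 5.4 + 6.3 + 7.5) / 6 = 40.0000 / 6 = 6.6667
UCL = X̄̄ + A₂·R̄ = 29.4833 + 0.729 × 6.6667 = 34.3433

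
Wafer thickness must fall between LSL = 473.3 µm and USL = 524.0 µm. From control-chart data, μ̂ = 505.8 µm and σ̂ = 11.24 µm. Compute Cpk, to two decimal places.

Cpu = (USL − μ̂) / (3σ̂) = (524.0 − 505.8) / (3 × 11.24) = 0.5397; Cpl = (μ̂ − LSL) / (3σ̂) = (505.8 − 473.3) / (3 × 11.24) = 0.9638; Cpk = min(Cpu, Cpl) = 0.5397

0.54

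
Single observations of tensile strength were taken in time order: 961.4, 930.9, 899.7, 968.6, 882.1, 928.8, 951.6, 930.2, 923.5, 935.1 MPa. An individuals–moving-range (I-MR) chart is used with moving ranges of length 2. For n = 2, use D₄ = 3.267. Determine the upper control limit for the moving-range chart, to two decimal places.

118.45

Moving ranges: 30.5, 31.2, 68.9, 86.5, 46.7, 22.8, 21.4, 6.7, 11.6; M̄R̄ = 326.3000 / 9 = 36.2556
UCL_MR = D₄·M̄R̄ = 3.267 × 36.2556 = 118.4469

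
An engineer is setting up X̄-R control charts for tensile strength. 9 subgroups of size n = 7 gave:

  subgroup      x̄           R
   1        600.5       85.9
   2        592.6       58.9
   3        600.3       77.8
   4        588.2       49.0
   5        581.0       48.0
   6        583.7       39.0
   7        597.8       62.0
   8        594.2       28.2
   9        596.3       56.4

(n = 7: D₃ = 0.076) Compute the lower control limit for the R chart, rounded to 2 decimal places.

4.27

R̄ = (85.9 + 58.9 + 77.8 + 49.0 + 48.0 + 39.0 + 62.0 + 28.2 + 56.4) / 9 = 505.2000 / 9 = 56.1333
LCL_R = D₃·R̄ = 0.076 × 56.1333 = 4.2661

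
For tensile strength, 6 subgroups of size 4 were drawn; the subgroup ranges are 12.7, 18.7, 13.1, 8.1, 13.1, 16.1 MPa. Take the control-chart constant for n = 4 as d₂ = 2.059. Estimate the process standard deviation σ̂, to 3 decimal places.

R̄ = (12.7 + 18.7 + 13.1 + 8.1 + 13.1 + 16.1) / 6 = 13.6333
σ̂ = R̄ / d₂ = 13.6333 / 2.059 = 6.6213

6.621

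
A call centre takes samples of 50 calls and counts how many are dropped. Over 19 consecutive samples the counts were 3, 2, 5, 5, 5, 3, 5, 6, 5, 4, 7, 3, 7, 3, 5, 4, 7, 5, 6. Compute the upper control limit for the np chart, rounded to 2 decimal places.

p̄ = Σdᵢ / (k·n) = 90 / (19 × 50) = 0.09474
UCL = np̄ + 3·√(np̄(1−p̄)) = 4.7368 + 3 × √(4.7368×0.90526) = 4.7368 + 3 × 2.0708 = 10.9492

10.95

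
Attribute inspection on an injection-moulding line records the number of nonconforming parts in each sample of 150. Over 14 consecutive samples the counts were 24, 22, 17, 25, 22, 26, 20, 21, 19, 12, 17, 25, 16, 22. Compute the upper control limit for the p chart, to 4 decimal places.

0.2214

p̄ = Σdᵢ / (k·n) = 288 / (14 × 150) = 0.13714
UCL = p̄ + 3·√(p̄(1−p̄)/n) = 0.13714 + 3 × √(0.13714×0.86286/150) = 0.13714 + 3 × 0.02809 = 0.22140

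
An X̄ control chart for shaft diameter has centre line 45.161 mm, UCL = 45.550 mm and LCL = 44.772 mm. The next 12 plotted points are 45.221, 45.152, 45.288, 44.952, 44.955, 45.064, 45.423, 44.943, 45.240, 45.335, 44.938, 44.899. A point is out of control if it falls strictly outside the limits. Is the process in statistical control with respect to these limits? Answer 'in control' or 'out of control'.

All 12 points lie within [44.772, 45.550].

in control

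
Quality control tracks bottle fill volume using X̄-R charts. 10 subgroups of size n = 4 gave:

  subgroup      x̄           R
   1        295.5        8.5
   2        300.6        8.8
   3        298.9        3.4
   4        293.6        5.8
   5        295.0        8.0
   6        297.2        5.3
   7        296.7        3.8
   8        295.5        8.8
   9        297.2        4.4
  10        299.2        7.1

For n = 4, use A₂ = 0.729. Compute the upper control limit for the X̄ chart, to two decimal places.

301.60

X̄̄ = (295.5 + 300.6 + 298.9 + 293.6 + 295.0 + 297.2 + 296.7 + 295.5 + 297.2 + 299.2) / 10 = 2969.4000 / 10 = 296.9400
R̄ = (8.5 + 8.8 + 3.4 + 5.8 + 8.0 + 5.3 + 3.8 + 8.8 + 4.4 + 7.1) / 10 = 63.9000 / 10 = 6.3900
UCL = X̄̄ + A₂·R̄ = 296.9400 + 0.729 × 6.3900 = 301.5983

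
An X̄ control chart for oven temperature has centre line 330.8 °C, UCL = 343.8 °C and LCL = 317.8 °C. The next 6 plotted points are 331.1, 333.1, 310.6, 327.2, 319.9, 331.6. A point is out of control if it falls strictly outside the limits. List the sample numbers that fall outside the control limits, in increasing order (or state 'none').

Compare each point to [317.8, 343.8]: sample 3 = 310.6 < LCL.

3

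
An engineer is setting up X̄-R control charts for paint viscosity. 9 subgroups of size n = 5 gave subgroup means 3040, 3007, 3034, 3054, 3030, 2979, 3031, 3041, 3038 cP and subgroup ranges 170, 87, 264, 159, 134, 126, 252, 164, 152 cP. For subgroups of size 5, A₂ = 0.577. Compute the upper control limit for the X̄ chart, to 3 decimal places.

X̄̄ = (3040 + 3007 + 3034 + 3054 + 3030 + 2979 + 3031 + 3041 + 3038) / 9 = 27254.0000 / 9 = 3028.2222
R̄ = (170 + 87 + 264 + 159 + 134 + 126 + 252 + 164 + 152) / 9 = 1508.0000 / 9 = 167.5556
UCL = X̄̄ + A₂·R̄ = 3028.2222 + 0.577 × 167.5556 = 3124.9018

3124.902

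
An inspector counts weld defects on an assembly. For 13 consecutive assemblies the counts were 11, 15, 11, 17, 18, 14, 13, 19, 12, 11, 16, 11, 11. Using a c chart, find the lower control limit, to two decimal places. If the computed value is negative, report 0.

c̄ = (11 + 15 + 11 + 17 + 18 + 14 + 13 + 19 + 12 + 11 + 16 + 11 + 11) / 13 = 179 / 13 = 13.7692
LCL = c̄ − 3√c̄ = 13.7692 − 3 × 3.7107 = 2.6372

2.64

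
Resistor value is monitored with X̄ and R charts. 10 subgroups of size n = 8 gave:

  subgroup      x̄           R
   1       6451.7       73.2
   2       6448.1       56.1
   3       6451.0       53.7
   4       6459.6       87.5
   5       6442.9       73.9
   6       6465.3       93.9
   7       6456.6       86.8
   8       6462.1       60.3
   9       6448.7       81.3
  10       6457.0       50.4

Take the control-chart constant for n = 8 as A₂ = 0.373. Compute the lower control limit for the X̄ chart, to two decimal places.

X̄̄ = (6451.7 + 6448.1 + 6451.0 + 6459.6 + 6442.9 + 6465.3 + 6456.6 + 6462.1 + 6448.7 + 6457.0) / 10 = 64543.0000 / 10 = 6454.3000
R̄ = (73.2 + 56.1 + 53.7 + 87.5 + 73.9 + 93.9 + 86.8 + 60.3 + 81.3 + 50.4) / 10 = 717.1000 / 10 = 71.7100
LCL = X̄̄ − A₂·R̄ = 6454.3000 − 0.373 × 71.7100 = 6427.5522

6427.55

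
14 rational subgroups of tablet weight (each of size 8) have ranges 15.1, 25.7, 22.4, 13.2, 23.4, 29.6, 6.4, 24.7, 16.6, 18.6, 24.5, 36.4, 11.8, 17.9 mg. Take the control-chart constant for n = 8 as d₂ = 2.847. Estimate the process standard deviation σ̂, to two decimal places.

R̄ = (15.1 + 25.7 + 22.4 + 13.2 + 23.4 + 29.6 + 6.4 + 24.7 + 16.6 + 18.6 + 24.5 + 36.4 + 11.8 + 17.9) / 14 = 20.4500
σ̂ = R̄ / d₂ = 20.4500 / 2.847 = 7.1830

7.18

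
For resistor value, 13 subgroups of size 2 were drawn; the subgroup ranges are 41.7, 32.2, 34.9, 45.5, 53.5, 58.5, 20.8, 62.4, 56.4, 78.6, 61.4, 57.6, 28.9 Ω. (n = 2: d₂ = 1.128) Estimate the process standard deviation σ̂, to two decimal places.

43.13

R̄ = (41.7 + 32.2 + 34.9 + 45.5 + 53.5 + 58.5 + 20.8 + 62.4 + 56.4 + 78.6 + 61.4 + 57.6 + 28.9) / 13 = 48.6462
σ̂ = R̄ / d₂ = 48.6462 / 1.128 = 43.1260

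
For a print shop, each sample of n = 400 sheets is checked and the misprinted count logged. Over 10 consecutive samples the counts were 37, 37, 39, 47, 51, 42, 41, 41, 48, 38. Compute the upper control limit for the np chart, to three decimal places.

60.513

p̄ = Σdᵢ / (k·n) = 421 / (10 × 400) = 0.10525
UCL = np̄ + 3·√(np̄(1−p̄)) = 42.1000 + 3 × √(42.1000×0.89475) = 42.1000 + 3 × 6.1375 = 60.5125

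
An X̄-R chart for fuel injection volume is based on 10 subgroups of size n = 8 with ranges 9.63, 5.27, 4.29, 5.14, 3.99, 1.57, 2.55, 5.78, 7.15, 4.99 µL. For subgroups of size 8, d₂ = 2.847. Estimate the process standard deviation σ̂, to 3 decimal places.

1.769

R̄ = (9.63 + 5.27 + 4.29 + 5.14 + 3.99 + 1.57 + 2.55 + 5.78 + 7.15 + 4.99) / 10 = 5.0360
σ̂ = R̄ / d₂ = 5.0360 / 2.847 = 1.7689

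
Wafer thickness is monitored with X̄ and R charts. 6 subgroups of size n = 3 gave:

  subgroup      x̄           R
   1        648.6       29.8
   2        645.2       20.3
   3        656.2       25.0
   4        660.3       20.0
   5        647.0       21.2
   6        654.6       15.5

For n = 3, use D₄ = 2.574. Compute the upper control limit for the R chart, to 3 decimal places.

R̄ = (29.8 + 20.3 + 25.0 + 20.0 + 21.2 + 15.5) / 6 = 131.8000 / 6 = 21.9667
UCL_R = D₄·R̄ = 2.574 × 21.9667 = 56.5422

56.542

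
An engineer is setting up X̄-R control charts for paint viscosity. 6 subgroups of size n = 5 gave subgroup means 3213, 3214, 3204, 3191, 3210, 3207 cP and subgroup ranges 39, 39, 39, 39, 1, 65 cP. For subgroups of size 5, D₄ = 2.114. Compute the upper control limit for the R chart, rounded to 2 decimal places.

R̄ = (39 + 39 + 39 + 39 + 1 + 65) / 6 = 222.0000 / 6 = 37.0000
UCL_R = D₄·R̄ = 2.114 × 37.0000 = 78.2180

78.22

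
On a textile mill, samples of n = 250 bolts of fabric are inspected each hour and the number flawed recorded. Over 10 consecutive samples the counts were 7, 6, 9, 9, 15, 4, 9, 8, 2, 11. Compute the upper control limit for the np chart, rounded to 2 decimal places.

p̄ = Σdᵢ / (k·n) = 80 / (10 × 250) = 0.03200
UCL = np̄ + 3·√(np̄(1−p̄)) = 8.0000 + 3 × √(8.0000×0.96800) = 8.0000 + 3 × 2.7828 = 16.3484

16.35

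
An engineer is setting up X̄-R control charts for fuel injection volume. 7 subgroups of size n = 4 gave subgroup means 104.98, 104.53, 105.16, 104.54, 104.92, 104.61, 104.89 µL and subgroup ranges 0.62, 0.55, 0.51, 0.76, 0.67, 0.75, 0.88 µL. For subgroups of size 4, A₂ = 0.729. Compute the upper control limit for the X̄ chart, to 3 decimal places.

105.298

X̄̄ = (104.98 + 104.53 + 105.16 + 104.54 + 104.92 + 104.61 + 104.89) / 7 = 733.6300 / 7 = 104.8043
R̄ = (0.62 + 0.55 + 0.51 + 0.76 + 0.67 + 0.75 + 0.88) / 7 = 4.7400 / 7 = 0.6771
UCL = X̄̄ + A₂·R̄ = 104.8043 + 0.729 × 0.6771 = 105.2979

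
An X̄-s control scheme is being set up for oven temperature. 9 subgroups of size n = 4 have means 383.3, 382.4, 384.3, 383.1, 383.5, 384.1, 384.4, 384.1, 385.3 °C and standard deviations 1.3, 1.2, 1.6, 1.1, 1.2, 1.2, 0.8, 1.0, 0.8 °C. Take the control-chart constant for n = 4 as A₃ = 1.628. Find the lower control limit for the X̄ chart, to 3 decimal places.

381.988

X̄̄ = (383.3 + 382.4 + 384.3 + 383.1 + 383.5 + 384.1 + 384.4 + 384.1 + 385.3) / 9 = 383.8333
s̄ = (1.3 + 1.2 + 1.6 + 1.1 + 1.2 + 1.2 + 0.8 + 1.0 + 0.8) / 9 = 1.1333
LCL = X̄̄ − A₃·s̄ = 383.8333 − 1.628 × 1.1333 = 381.9883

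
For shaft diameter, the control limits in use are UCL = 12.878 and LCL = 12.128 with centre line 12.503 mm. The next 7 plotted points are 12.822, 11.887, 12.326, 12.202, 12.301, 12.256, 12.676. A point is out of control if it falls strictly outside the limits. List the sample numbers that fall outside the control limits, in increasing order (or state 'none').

2

Compare each point to [12.128, 12.878]: sample 2 = 11.887 < LCL.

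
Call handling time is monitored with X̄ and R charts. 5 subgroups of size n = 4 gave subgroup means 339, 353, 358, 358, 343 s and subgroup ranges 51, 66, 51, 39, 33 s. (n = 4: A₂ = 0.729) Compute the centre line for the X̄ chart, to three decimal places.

X̄̄ = (339 + 353 + 358 + 358 + 343) / 5 = 1751.0000 / 5 = 350.2000
CL = X̄̄ = 350.2000

350.200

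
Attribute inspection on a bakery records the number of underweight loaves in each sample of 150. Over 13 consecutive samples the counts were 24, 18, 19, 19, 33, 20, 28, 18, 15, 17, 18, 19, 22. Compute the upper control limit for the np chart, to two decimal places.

33.46

p̄ = Σdᵢ / (k·n) = 270 / (13 × 150) = 0.13846
UCL = np̄ + 3·√(np̄(1−p̄)) = 20.7692 + 3 × √(20.7692×0.86154) = 20.7692 + 3 × 4.2301 = 33.4594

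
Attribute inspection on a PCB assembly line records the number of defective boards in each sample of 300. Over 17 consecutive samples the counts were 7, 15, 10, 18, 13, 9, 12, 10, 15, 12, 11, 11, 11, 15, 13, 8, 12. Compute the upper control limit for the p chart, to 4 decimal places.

p̄ = Σdᵢ / (k·n) = 202 / (17 × 300) = 0.03961
UCL = p̄ + 3·√(p̄(1−p̄)/n) = 0.03961 + 3 × √(0.03961×0.96039/300) = 0.03961 + 3 × 0.01126 = 0.07339

0.0734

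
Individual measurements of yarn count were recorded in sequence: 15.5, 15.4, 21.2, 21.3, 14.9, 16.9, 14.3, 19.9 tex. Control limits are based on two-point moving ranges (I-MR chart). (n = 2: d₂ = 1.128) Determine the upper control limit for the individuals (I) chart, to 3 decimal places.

26.012

X̄ = (15.5 + 15.4 + 21.2 + 21.3 + 14.9 + 16.9 + 14.3 + 19.9) / 8 = 17.4250
Moving ranges: 0.1, 5.8, 0.1, 6.4, 2.0, 2.6, 5.6; M̄R̄ = 22.6000 / 7 = 3.2286
UCL = X̄ + 3·M̄R̄/d₂ = 17.4250 + 3 × 3.2286 / 1.128 = 26.0116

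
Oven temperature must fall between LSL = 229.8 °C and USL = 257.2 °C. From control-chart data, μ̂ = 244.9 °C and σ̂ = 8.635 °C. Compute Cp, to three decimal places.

0.529

Cp = (USL − LSL) / (6σ̂) = (257.2 − 229.8) / (6 × 8.635) = 27.4000 / 51.8100 = 0.5289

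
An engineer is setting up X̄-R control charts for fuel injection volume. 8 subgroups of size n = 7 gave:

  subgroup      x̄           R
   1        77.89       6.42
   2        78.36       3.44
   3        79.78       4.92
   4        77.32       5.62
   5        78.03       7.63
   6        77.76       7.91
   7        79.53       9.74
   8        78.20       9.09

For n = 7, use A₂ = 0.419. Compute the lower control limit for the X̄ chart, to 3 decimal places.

75.490

X̄̄ = (77.89 + 78.36 + 79.78 + 77.32 + 78.03 + 77.76 + 79.53 + 78.20) / 8 = 626.8700 / 8 = 78.3588
R̄ = (6.42 + 3.44 + 4.92 + 5.62 + 7.63 + 7.91 + 9.74 + 9.09) / 8 = 54.7700 / 8 = 6.8463
LCL = X̄̄ − A₂·R̄ = 78.3588 − 0.419 × 6.8463 = 75.4902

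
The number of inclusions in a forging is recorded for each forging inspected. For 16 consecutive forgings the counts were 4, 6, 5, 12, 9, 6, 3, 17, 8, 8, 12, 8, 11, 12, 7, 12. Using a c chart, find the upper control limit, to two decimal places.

17.62

c̄ = (4 + 6 + 5 + 12 + 9 + 6 + 3 + 17 + 8 + 8 + 12 + 8 + 11 + 12 + 7 + 12) / 16 = 140 / 16 = 8.7500
UCL = c̄ + 3√c̄ = 8.7500 + 3 × √8.7500 = 8.7500 + 3 × 2.9580 = 17.6241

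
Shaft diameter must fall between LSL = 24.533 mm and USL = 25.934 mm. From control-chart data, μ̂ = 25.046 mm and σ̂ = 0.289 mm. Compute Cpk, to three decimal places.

Cpu = (USL − μ̂) / (3σ̂) = (25.934 − 25.046) / (3 × 0.289) = 1.0242; Cpl = (μ̂ − LSL) / (3σ̂) = (25.046 − 24.533) / (3 × 0.289) = 0.5917; Cpk = min(Cpu, Cpl) = 0.5917

0.592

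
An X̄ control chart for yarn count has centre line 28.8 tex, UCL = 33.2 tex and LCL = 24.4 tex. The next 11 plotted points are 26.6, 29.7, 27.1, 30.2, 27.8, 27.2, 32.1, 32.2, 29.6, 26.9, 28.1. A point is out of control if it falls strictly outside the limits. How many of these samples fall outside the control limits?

All 11 points lie within [24.4, 33.2].

0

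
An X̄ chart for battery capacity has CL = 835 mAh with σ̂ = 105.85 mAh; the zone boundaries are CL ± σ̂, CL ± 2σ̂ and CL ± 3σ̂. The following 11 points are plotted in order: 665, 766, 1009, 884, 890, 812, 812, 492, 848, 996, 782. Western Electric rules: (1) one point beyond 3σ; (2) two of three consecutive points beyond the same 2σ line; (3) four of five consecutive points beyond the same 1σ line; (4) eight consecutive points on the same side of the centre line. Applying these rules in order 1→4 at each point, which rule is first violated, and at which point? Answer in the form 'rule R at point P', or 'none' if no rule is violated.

Zone of each point (C = within 1σ̂, B = 1σ̂–2σ̂, A = 2σ̂–3σ̂, * = beyond 3σ̂; sign = side of CL): 1:-B, 2:-C, 3:+B, 4:+C, 5:+C, 6:-C, 7:-C, 8:-*, 9:+C, 10:+B, 11:-C
Rule 1 (one point beyond the 3σ limits) is satisfied at point 8.

rule 1 at point 8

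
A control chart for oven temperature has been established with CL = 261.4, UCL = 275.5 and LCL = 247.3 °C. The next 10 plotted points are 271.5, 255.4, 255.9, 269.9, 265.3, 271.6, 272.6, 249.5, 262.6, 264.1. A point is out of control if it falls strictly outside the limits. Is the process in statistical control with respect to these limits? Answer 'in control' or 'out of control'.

All 10 points lie within [247.3, 275.5].

in control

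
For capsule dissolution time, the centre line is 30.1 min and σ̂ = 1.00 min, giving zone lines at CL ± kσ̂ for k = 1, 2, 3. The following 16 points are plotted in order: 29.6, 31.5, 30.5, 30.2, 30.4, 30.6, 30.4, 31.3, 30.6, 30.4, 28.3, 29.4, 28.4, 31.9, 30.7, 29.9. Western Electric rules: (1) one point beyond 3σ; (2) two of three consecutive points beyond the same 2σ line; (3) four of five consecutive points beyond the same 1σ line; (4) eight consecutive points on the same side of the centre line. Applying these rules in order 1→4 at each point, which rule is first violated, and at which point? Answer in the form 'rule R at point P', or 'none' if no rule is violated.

Zone of each point (C = within 1σ̂, B = 1σ̂–2σ̂, A = 2σ̂–3σ̂, * = beyond 3σ̂; sign = side of CL): 1:-C, 2:+B, 3:+C, 4:+C, 5:+C, 6:+C, 7:+C, 8:+B, 9:+C, 10:+C, 11:-B, 12:-C, 13:-B, 14:+B, 15:+C, 16:-C
Rule 4 (eight consecutive points on the same side of the centre line) is satisfied at point 9.

rule 4 at point 9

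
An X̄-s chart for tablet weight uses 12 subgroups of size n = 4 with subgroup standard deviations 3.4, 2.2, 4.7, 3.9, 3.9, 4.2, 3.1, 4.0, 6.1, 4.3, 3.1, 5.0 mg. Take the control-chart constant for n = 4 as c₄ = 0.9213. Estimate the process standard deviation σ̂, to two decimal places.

4.33

s̄ = (3.4 + 2.2 + 4.7 + 3.9 + 3.9 + 4.2 + 3.1 + 4.0 + 6.1 + 4.3 + 3.1 + 5.0) / 12 = 3.9917
σ̂ = s̄ / c₄ = 3.9917 / 0.9213 = 4.3326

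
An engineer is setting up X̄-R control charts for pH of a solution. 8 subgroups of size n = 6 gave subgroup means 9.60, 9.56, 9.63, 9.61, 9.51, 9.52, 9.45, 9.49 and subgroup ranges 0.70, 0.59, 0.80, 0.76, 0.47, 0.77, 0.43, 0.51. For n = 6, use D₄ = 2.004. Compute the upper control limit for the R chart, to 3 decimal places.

R̄ = (0.70 + 0.59 + 0.80 + 0.76 + 0.47 + 0.77 + 0.43 + 0.51) / 8 = 5.0300 / 8 = 0.6288
UCL_R = D₄·R̄ = 2.004 × 0.6288 = 1.2600

1.260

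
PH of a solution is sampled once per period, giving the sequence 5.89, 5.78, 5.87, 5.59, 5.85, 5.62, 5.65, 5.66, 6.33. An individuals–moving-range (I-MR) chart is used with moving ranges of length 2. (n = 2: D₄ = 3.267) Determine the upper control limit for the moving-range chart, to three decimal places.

Moving ranges: 0.11, 0.09, 0.28, 0.26, 0.23, 0.03, 0.01, 0.67; M̄R̄ = 1.6800 / 8 = 0.2100
UCL_MR = D₄·M̄R̄ = 3.267 × 0.2100 = 0.6861

0.686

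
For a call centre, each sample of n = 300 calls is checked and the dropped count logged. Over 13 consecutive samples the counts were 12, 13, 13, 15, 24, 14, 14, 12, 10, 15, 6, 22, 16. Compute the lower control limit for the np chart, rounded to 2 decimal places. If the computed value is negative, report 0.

p̄ = Σdᵢ / (k·n) = 186 / (13 × 300) = 0.04769
LCL = np̄ − 3·√(np̄(1−p̄)) = 14.3077 − 3 × 3.6912 = 3.2339

3.23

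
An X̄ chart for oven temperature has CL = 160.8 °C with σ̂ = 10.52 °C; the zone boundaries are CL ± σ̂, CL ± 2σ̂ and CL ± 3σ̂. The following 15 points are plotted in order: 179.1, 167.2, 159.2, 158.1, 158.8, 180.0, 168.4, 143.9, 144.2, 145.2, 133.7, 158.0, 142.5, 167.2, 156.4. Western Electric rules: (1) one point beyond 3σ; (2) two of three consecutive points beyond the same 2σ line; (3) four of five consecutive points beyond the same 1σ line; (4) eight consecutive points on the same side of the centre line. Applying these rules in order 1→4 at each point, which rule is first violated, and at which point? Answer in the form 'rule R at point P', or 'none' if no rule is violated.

rule 3 at point 11

Zone of each point (C = within 1σ̂, B = 1σ̂–2σ̂, A = 2σ̂–3σ̂, * = beyond 3σ̂; sign = side of CL): 1:+B, 2:+C, 3:-C, 4:-C, 5:-C, 6:+B, 7:+C, 8:-B, 9:-B, 10:-B, 11:-A, 12:-C, 13:-B, 14:+C, 15:-C
Rule 3 (four of five consecutive points beyond the same 1σ limit) is satisfied at point 11.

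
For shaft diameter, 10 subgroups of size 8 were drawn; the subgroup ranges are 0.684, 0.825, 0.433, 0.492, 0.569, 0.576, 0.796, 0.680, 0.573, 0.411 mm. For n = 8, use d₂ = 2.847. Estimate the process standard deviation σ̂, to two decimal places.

R̄ = (0.684 + 0.825 + 0.433 + 0.492 + 0.569 + 0.576 + 0.796 + 0.680 + 0.573 + 0.411) / 10 = 0.6039
σ̂ = R̄ / d₂ = 0.6039 / 2.847 = 0.2121

0.21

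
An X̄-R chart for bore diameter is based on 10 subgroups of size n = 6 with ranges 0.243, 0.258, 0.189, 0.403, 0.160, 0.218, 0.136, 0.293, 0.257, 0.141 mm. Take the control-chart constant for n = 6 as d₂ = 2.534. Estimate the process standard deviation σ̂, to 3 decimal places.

R̄ = (0.243 + 0.258 + 0.189 + 0.403 + 0.160 + 0.218 + 0.136 + 0.293 + 0.257 + 0.141) / 10 = 0.2298
σ̂ = R̄ / d₂ = 0.2298 / 2.534 = 0.0907

0.091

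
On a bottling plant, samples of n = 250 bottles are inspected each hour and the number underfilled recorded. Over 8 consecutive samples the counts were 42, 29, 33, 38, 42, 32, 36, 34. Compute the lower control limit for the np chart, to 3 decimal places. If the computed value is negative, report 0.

p̄ = Σdᵢ / (k·n) = 286 / (8 × 250) = 0.14300
LCL = np̄ − 3·√(np̄(1−p̄)) = 35.7500 − 3 × 5.5351 = 19.1446

19.145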